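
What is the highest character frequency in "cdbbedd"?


Input: cdbbedd
Character counts:
  'b': 2
  'c': 1
  'd': 3
  'e': 1
Maximum frequency: 3

3


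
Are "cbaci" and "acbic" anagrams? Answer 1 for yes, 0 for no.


Strings: "cbaci", "acbic"
Sorted first:  abcci
Sorted second: abcci
Sorted forms match => anagrams

1


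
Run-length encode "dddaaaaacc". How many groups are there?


Input: dddaaaaacc
Scanning for consecutive runs:
  Group 1: 'd' x 3 (positions 0-2)
  Group 2: 'a' x 5 (positions 3-7)
  Group 3: 'c' x 2 (positions 8-9)
Total groups: 3

3


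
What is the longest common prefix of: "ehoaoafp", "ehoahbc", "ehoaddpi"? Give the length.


Words: ehoaoafp, ehoahbc, ehoaddpi
  Position 0: all 'e' => match
  Position 1: all 'h' => match
  Position 2: all 'o' => match
  Position 3: all 'a' => match
  Position 4: ('o', 'h', 'd') => mismatch, stop
LCP = "ehoa" (length 4)

4


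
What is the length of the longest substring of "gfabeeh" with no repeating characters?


Input: "gfabeeh"
Sliding window (track last position of each char):
  Position 0 ('g'): window [0,0] length 1 -- new best
  Position 1 ('f'): window [0,1] length 2 -- new best
  Position 2 ('a'): window [0,2] length 3 -- new best
  Position 3 ('b'): window [0,3] length 4 -- new best
  Position 4 ('e'): window [0,4] length 5 -- new best
  Position 5 ('e'): repeat (last at 4), move window start to 5
  Position 5 ('e'): window [5,5] length 1
  Position 6 ('h'): window [5,6] length 2
Longest substring with no repeats: "gfabe" with length 5

5


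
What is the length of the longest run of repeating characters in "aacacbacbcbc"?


Input: "aacacbacbcbc"
Scanning for longest run:
  Position 1 ('a'): continues run of 'a', length=2
  Position 2 ('c'): new char, reset run to 1
  Position 3 ('a'): new char, reset run to 1
  Position 4 ('c'): new char, reset run to 1
  Position 5 ('b'): new char, reset run to 1
  Position 6 ('a'): new char, reset run to 1
  Position 7 ('c'): new char, reset run to 1
  Position 8 ('b'): new char, reset run to 1
  Position 9 ('c'): new char, reset run to 1
  Position 10 ('b'): new char, reset run to 1
  Position 11 ('c'): new char, reset run to 1
Longest run: 'a' with length 2

2


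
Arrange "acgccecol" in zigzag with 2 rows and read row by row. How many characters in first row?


Zigzag "acgccecol" into 2 rows:
Placing characters:
  'a' => row 0
  'c' => row 1
  'g' => row 0
  'c' => row 1
  'c' => row 0
  'e' => row 1
  'c' => row 0
  'o' => row 1
  'l' => row 0
Rows:
  Row 0: "agccl"
  Row 1: "cceo"
First row length: 5

5


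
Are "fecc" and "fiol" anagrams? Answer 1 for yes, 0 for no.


Strings: "fecc", "fiol"
Sorted first:  ccef
Sorted second: filo
Differ at position 0: 'c' vs 'f' => not anagrams

0


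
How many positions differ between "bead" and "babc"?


Comparing "bead" and "babc" position by position:
  Position 0: 'b' vs 'b' => same
  Position 1: 'e' vs 'a' => DIFFER
  Position 2: 'a' vs 'b' => DIFFER
  Position 3: 'd' vs 'c' => DIFFER
Positions that differ: 3

3


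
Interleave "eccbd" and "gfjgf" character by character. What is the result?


Interleaving "eccbd" and "gfjgf":
  Position 0: 'e' from first, 'g' from second => "eg"
  Position 1: 'c' from first, 'f' from second => "cf"
  Position 2: 'c' from first, 'j' from second => "cj"
  Position 3: 'b' from first, 'g' from second => "bg"
  Position 4: 'd' from first, 'f' from second => "df"
Result: egcfcjbgdf

egcfcjbgdf


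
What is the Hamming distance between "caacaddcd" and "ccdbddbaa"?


Comparing "caacaddcd" and "ccdbddbaa" position by position:
  Position 0: 'c' vs 'c' => same
  Position 1: 'a' vs 'c' => differ
  Position 2: 'a' vs 'd' => differ
  Position 3: 'c' vs 'b' => differ
  Position 4: 'a' vs 'd' => differ
  Position 5: 'd' vs 'd' => same
  Position 6: 'd' vs 'b' => differ
  Position 7: 'c' vs 'a' => differ
  Position 8: 'd' vs 'a' => differ
Total differences (Hamming distance): 7

7


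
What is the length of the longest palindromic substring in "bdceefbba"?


Input: "bdceefbba"
Checking substrings for palindromes:
  [3:5] "ee" (len 2) => palindrome
  [6:8] "bb" (len 2) => palindrome
Longest palindromic substring: "ee" with length 2

2


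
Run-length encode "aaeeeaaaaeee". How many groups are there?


Input: aaeeeaaaaeee
Scanning for consecutive runs:
  Group 1: 'a' x 2 (positions 0-1)
  Group 2: 'e' x 3 (positions 2-4)
  Group 3: 'a' x 4 (positions 5-8)
  Group 4: 'e' x 3 (positions 9-11)
Total groups: 4

4


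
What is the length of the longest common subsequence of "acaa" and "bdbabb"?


LCS of "acaa" and "bdbabb"
DP table:
           b    d    b    a    b    b
      0    0    0    0    0    0    0
  a   0    0    0    0    1    1    1
  c   0    0    0    0    1    1    1
  a   0    0    0    0    1    1    1
  a   0    0    0    0    1    1    1
LCS length = dp[4][6] = 1

1


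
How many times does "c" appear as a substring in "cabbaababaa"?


Searching for "c" in "cabbaababaa"
Scanning each position:
  Position 0: "c" => MATCH
  Position 1: "a" => no
  Position 2: "b" => no
  Position 3: "b" => no
  Position 4: "a" => no
  Position 5: "a" => no
  Position 6: "b" => no
  Position 7: "a" => no
  Position 8: "b" => no
  Position 9: "a" => no
  Position 10: "a" => no
Total occurrences: 1

1


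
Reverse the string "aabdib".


Input: aabdib
Reading characters right to left:
  Position 5: 'b'
  Position 4: 'i'
  Position 3: 'd'
  Position 2: 'b'
  Position 1: 'a'
  Position 0: 'a'
Reversed: bidbaa

bidbaa


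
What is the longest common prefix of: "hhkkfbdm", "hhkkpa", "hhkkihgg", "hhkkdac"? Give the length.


Words: hhkkfbdm, hhkkpa, hhkkihgg, hhkkdac
  Position 0: all 'h' => match
  Position 1: all 'h' => match
  Position 2: all 'k' => match
  Position 3: all 'k' => match
  Position 4: ('f', 'p', 'i', 'd') => mismatch, stop
LCP = "hhkk" (length 4)

4


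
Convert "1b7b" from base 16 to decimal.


Input: "1b7b" in base 16
Positional expansion:
  Digit '1' (value 1) x 16^3 = 4096
  Digit 'b' (value 11) x 16^2 = 2816
  Digit '7' (value 7) x 16^1 = 112
  Digit 'b' (value 11) x 16^0 = 11
Sum = 7035

7035


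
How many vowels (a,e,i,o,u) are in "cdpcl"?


Input: cdpcl
Checking each character:
  'c' at position 0: consonant
  'd' at position 1: consonant
  'p' at position 2: consonant
  'c' at position 3: consonant
  'l' at position 4: consonant
Total vowels: 0

0


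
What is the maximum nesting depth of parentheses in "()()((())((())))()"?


Input: "()()((())((())))()"
Tracking depth:
  Position 0 '(': depth becomes 1
  Position 1 ')': depth becomes 0
  Position 2 '(': depth becomes 1
  Position 3 ')': depth becomes 0
  Position 4 '(': depth becomes 1
  Position 5 '(': depth becomes 2
  Position 6 '(': depth becomes 3
  Position 7 ')': depth becomes 2
  Position 8 ')': depth becomes 1
  Position 9 '(': depth becomes 2
  Position 10 '(': depth becomes 3
  Position 11 '(': depth becomes 4
  Position 12 ')': depth becomes 3
  Position 13 ')': depth becomes 2
  Position 14 ')': depth becomes 1
  Position 15 ')': depth becomes 0
  Position 16 '(': depth becomes 1
  Position 17 ')': depth becomes 0
Maximum depth reached: 4

4


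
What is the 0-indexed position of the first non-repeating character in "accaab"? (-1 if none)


Input: accaab
Character frequencies:
  'a': 3
  'b': 1
  'c': 2
Scanning left to right for freq == 1:
  Position 0 ('a'): freq=3, skip
  Position 1 ('c'): freq=2, skip
  Position 2 ('c'): freq=2, skip
  Position 3 ('a'): freq=3, skip
  Position 4 ('a'): freq=3, skip
  Position 5 ('b'): unique! => answer = 5

5


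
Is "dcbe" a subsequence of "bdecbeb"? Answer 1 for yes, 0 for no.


Check if "dcbe" is a subsequence of "bdecbeb"
Greedy scan:
  Position 0 ('b'): no match needed
  Position 1 ('d'): matches sub[0] = 'd'
  Position 2 ('e'): no match needed
  Position 3 ('c'): matches sub[1] = 'c'
  Position 4 ('b'): matches sub[2] = 'b'
  Position 5 ('e'): matches sub[3] = 'e'
  Position 6 ('b'): no match needed
All 4 characters matched => is a subsequence

1


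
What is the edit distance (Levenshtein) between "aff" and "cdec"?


Computing edit distance: "aff" -> "cdec"
DP table:
           c    d    e    c
      0    1    2    3    4
  a   1    1    2    3    4
  f   2    2    2    3    4
  f   3    3    3    3    4
Edit distance = dp[3][4] = 4

4


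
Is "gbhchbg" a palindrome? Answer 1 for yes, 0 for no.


Input: gbhchbg
Reversed: gbhchbg
  Compare pos 0 ('g') with pos 6 ('g'): match
  Compare pos 1 ('b') with pos 5 ('b'): match
  Compare pos 2 ('h') with pos 4 ('h'): match
Result: palindrome

1


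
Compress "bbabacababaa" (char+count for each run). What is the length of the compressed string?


Input: bbabacababaa
Runs:
  'b' x 2 => "b2"
  'a' x 1 => "a1"
  'b' x 1 => "b1"
  'a' x 1 => "a1"
  'c' x 1 => "c1"
  'a' x 1 => "a1"
  'b' x 1 => "b1"
  'a' x 1 => "a1"
  'b' x 1 => "b1"
  'a' x 2 => "a2"
Compressed: "b2a1b1a1c1a1b1a1b1a2"
Compressed length: 20

20


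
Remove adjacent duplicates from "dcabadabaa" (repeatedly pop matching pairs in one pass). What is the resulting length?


Input: dcabadabaa
Stack-based adjacent duplicate removal:
  Read 'd': push. Stack: d
  Read 'c': push. Stack: dc
  Read 'a': push. Stack: dca
  Read 'b': push. Stack: dcab
  Read 'a': push. Stack: dcaba
  Read 'd': push. Stack: dcabad
  Read 'a': push. Stack: dcabada
  Read 'b': push. Stack: dcabadab
  Read 'a': push. Stack: dcabadaba
  Read 'a': matches stack top 'a' => pop. Stack: dcabadab
Final stack: "dcabadab" (length 8)

8


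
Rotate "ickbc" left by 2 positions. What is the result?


Input: "ickbc", rotate left by 2
First 2 characters: "ic"
Remaining characters: "kbc"
Concatenate remaining + first: "kbc" + "ic" = "kbcic"

kbcic


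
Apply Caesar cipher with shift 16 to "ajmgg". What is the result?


Caesar cipher: shift "ajmgg" by 16
  'a' (pos 0) + 16 = pos 16 = 'q'
  'j' (pos 9) + 16 = pos 25 = 'z'
  'm' (pos 12) + 16 = pos 2 = 'c'
  'g' (pos 6) + 16 = pos 22 = 'w'
  'g' (pos 6) + 16 = pos 22 = 'w'
Result: qzcww

qzcww


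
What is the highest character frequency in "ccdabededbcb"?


Input: ccdabededbcb
Character counts:
  'a': 1
  'b': 3
  'c': 3
  'd': 3
  'e': 2
Maximum frequency: 3

3


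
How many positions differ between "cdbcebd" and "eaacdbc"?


Comparing "cdbcebd" and "eaacdbc" position by position:
  Position 0: 'c' vs 'e' => DIFFER
  Position 1: 'd' vs 'a' => DIFFER
  Position 2: 'b' vs 'a' => DIFFER
  Position 3: 'c' vs 'c' => same
  Position 4: 'e' vs 'd' => DIFFER
  Position 5: 'b' vs 'b' => same
  Position 6: 'd' vs 'c' => DIFFER
Positions that differ: 5

5


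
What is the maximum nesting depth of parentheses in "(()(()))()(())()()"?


Input: "(()(()))()(())()()"
Tracking depth:
  Position 0 '(': depth becomes 1
  Position 1 '(': depth becomes 2
  Position 2 ')': depth becomes 1
  Position 3 '(': depth becomes 2
  Position 4 '(': depth becomes 3
  Position 5 ')': depth becomes 2
  Position 6 ')': depth becomes 1
  Position 7 ')': depth becomes 0
  Position 8 '(': depth becomes 1
  Position 9 ')': depth becomes 0
  Position 10 '(': depth becomes 1
  Position 11 '(': depth becomes 2
  Position 12 ')': depth becomes 1
  Position 13 ')': depth becomes 0
  Position 14 '(': depth becomes 1
  Position 15 ')': depth becomes 0
  Position 16 '(': depth becomes 1
  Position 17 ')': depth becomes 0
Maximum depth reached: 3

3


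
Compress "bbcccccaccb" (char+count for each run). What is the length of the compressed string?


Input: bbcccccaccb
Runs:
  'b' x 2 => "b2"
  'c' x 5 => "c5"
  'a' x 1 => "a1"
  'c' x 2 => "c2"
  'b' x 1 => "b1"
Compressed: "b2c5a1c2b1"
Compressed length: 10

10


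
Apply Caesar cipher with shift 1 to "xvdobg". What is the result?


Caesar cipher: shift "xvdobg" by 1
  'x' (pos 23) + 1 = pos 24 = 'y'
  'v' (pos 21) + 1 = pos 22 = 'w'
  'd' (pos 3) + 1 = pos 4 = 'e'
  'o' (pos 14) + 1 = pos 15 = 'p'
  'b' (pos 1) + 1 = pos 2 = 'c'
  'g' (pos 6) + 1 = pos 7 = 'h'
Result: ywepch

ywepch


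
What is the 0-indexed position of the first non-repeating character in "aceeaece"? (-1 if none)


Input: aceeaece
Character frequencies:
  'a': 2
  'c': 2
  'e': 4
Scanning left to right for freq == 1:
  Position 0 ('a'): freq=2, skip
  Position 1 ('c'): freq=2, skip
  Position 2 ('e'): freq=4, skip
  Position 3 ('e'): freq=4, skip
  Position 4 ('a'): freq=2, skip
  Position 5 ('e'): freq=4, skip
  Position 6 ('c'): freq=2, skip
  Position 7 ('e'): freq=4, skip
  No unique character found => answer = -1

-1


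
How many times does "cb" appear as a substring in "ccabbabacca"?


Searching for "cb" in "ccabbabacca"
Scanning each position:
  Position 0: "cc" => no
  Position 1: "ca" => no
  Position 2: "ab" => no
  Position 3: "bb" => no
  Position 4: "ba" => no
  Position 5: "ab" => no
  Position 6: "ba" => no
  Position 7: "ac" => no
  Position 8: "cc" => no
  Position 9: "ca" => no
Total occurrences: 0

0


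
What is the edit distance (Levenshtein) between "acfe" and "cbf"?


Computing edit distance: "acfe" -> "cbf"
DP table:
           c    b    f
      0    1    2    3
  a   1    1    2    3
  c   2    1    2    3
  f   3    2    2    2
  e   4    3    3    3
Edit distance = dp[4][3] = 3

3


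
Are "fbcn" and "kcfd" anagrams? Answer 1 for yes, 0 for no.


Strings: "fbcn", "kcfd"
Sorted first:  bcfn
Sorted second: cdfk
Differ at position 0: 'b' vs 'c' => not anagrams

0


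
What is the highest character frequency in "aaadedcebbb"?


Input: aaadedcebbb
Character counts:
  'a': 3
  'b': 3
  'c': 1
  'd': 2
  'e': 2
Maximum frequency: 3

3


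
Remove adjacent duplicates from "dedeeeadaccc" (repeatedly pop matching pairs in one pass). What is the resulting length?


Input: dedeeeadaccc
Stack-based adjacent duplicate removal:
  Read 'd': push. Stack: d
  Read 'e': push. Stack: de
  Read 'd': push. Stack: ded
  Read 'e': push. Stack: dede
  Read 'e': matches stack top 'e' => pop. Stack: ded
  Read 'e': push. Stack: dede
  Read 'a': push. Stack: dedea
  Read 'd': push. Stack: dedead
  Read 'a': push. Stack: dedeada
  Read 'c': push. Stack: dedeadac
  Read 'c': matches stack top 'c' => pop. Stack: dedeada
  Read 'c': push. Stack: dedeadac
Final stack: "dedeadac" (length 8)

8


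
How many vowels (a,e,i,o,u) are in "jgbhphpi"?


Input: jgbhphpi
Checking each character:
  'j' at position 0: consonant
  'g' at position 1: consonant
  'b' at position 2: consonant
  'h' at position 3: consonant
  'p' at position 4: consonant
  'h' at position 5: consonant
  'p' at position 6: consonant
  'i' at position 7: vowel (running total: 1)
Total vowels: 1

1


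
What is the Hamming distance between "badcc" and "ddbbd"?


Comparing "badcc" and "ddbbd" position by position:
  Position 0: 'b' vs 'd' => differ
  Position 1: 'a' vs 'd' => differ
  Position 2: 'd' vs 'b' => differ
  Position 3: 'c' vs 'b' => differ
  Position 4: 'c' vs 'd' => differ
Total differences (Hamming distance): 5

5


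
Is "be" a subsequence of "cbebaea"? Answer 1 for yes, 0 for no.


Check if "be" is a subsequence of "cbebaea"
Greedy scan:
  Position 0 ('c'): no match needed
  Position 1 ('b'): matches sub[0] = 'b'
  Position 2 ('e'): matches sub[1] = 'e'
  Position 3 ('b'): no match needed
  Position 4 ('a'): no match needed
  Position 5 ('e'): no match needed
  Position 6 ('a'): no match needed
All 2 characters matched => is a subsequence

1


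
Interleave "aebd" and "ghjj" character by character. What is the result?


Interleaving "aebd" and "ghjj":
  Position 0: 'a' from first, 'g' from second => "ag"
  Position 1: 'e' from first, 'h' from second => "eh"
  Position 2: 'b' from first, 'j' from second => "bj"
  Position 3: 'd' from first, 'j' from second => "dj"
Result: agehbjdj

agehbjdj


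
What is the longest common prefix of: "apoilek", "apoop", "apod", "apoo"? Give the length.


Words: apoilek, apoop, apod, apoo
  Position 0: all 'a' => match
  Position 1: all 'p' => match
  Position 2: all 'o' => match
  Position 3: ('i', 'o', 'd', 'o') => mismatch, stop
LCP = "apo" (length 3)

3


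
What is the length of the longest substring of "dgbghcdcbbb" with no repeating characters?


Input: "dgbghcdcbbb"
Sliding window (track last position of each char):
  Position 0 ('d'): window [0,0] length 1 -- new best
  Position 1 ('g'): window [0,1] length 2 -- new best
  Position 2 ('b'): window [0,2] length 3 -- new best
  Position 3 ('g'): repeat (last at 1), move window start to 2
  Position 3 ('g'): window [2,3] length 2
  Position 4 ('h'): window [2,4] length 3
  Position 5 ('c'): window [2,5] length 4 -- new best
  Position 6 ('d'): window [2,6] length 5 -- new best
  Position 7 ('c'): repeat (last at 5), move window start to 6
  Position 7 ('c'): window [6,7] length 2
  Position 8 ('b'): window [6,8] length 3
  Position 9 ('b'): repeat (last at 8), move window start to 9
  Position 9 ('b'): window [9,9] length 1
  Position 10 ('b'): repeat (last at 9), move window start to 10
  Position 10 ('b'): window [10,10] length 1
Longest substring with no repeats: "bghcd" with length 5

5


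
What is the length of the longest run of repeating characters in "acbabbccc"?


Input: "acbabbccc"
Scanning for longest run:
  Position 1 ('c'): new char, reset run to 1
  Position 2 ('b'): new char, reset run to 1
  Position 3 ('a'): new char, reset run to 1
  Position 4 ('b'): new char, reset run to 1
  Position 5 ('b'): continues run of 'b', length=2
  Position 6 ('c'): new char, reset run to 1
  Position 7 ('c'): continues run of 'c', length=2
  Position 8 ('c'): continues run of 'c', length=3
Longest run: 'c' with length 3

3


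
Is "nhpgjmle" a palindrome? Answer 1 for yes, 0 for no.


Input: nhpgjmle
Reversed: elmjgphn
  Compare pos 0 ('n') with pos 7 ('e'): MISMATCH
  Compare pos 1 ('h') with pos 6 ('l'): MISMATCH
  Compare pos 2 ('p') with pos 5 ('m'): MISMATCH
  Compare pos 3 ('g') with pos 4 ('j'): MISMATCH
Result: not a palindrome

0


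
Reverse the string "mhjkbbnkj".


Input: mhjkbbnkj
Reading characters right to left:
  Position 8: 'j'
  Position 7: 'k'
  Position 6: 'n'
  Position 5: 'b'
  Position 4: 'b'
  Position 3: 'k'
  Position 2: 'j'
  Position 1: 'h'
  Position 0: 'm'
Reversed: jknbbkjhm

jknbbkjhm


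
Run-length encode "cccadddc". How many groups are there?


Input: cccadddc
Scanning for consecutive runs:
  Group 1: 'c' x 3 (positions 0-2)
  Group 2: 'a' x 1 (positions 3-3)
  Group 3: 'd' x 3 (positions 4-6)
  Group 4: 'c' x 1 (positions 7-7)
Total groups: 4

4


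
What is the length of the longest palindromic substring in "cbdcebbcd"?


Input: "cbdcebbcd"
Checking substrings for palindromes:
  [5:7] "bb" (len 2) => palindrome
Longest palindromic substring: "bb" with length 2

2


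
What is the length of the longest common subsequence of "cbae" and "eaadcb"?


LCS of "cbae" and "eaadcb"
DP table:
           e    a    a    d    c    b
      0    0    0    0    0    0    0
  c   0    0    0    0    0    1    1
  b   0    0    0    0    0    1    2
  a   0    0    1    1    1    1    2
  e   0    1    1    1    1    1    2
LCS length = dp[4][6] = 2

2


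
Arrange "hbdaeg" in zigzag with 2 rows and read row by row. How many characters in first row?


Zigzag "hbdaeg" into 2 rows:
Placing characters:
  'h' => row 0
  'b' => row 1
  'd' => row 0
  'a' => row 1
  'e' => row 0
  'g' => row 1
Rows:
  Row 0: "hde"
  Row 1: "bag"
First row length: 3

3


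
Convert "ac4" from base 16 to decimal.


Input: "ac4" in base 16
Positional expansion:
  Digit 'a' (value 10) x 16^2 = 2560
  Digit 'c' (value 12) x 16^1 = 192
  Digit '4' (value 4) x 16^0 = 4
Sum = 2756

2756


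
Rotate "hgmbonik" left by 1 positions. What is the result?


Input: "hgmbonik", rotate left by 1
First 1 characters: "h"
Remaining characters: "gmbonik"
Concatenate remaining + first: "gmbonik" + "h" = "gmbonikh"

gmbonikh


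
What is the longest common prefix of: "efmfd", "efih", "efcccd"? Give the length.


Words: efmfd, efih, efcccd
  Position 0: all 'e' => match
  Position 1: all 'f' => match
  Position 2: ('m', 'i', 'c') => mismatch, stop
LCP = "ef" (length 2)

2


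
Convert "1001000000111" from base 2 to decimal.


Input: "1001000000111" in base 2
Positional expansion:
  Digit '1' (value 1) x 2^12 = 4096
  Digit '0' (value 0) x 2^11 = 0
  Digit '0' (value 0) x 2^10 = 0
  Digit '1' (value 1) x 2^9 = 512
  Digit '0' (value 0) x 2^8 = 0
  Digit '0' (value 0) x 2^7 = 0
  Digit '0' (value 0) x 2^6 = 0
  Digit '0' (value 0) x 2^5 = 0
  Digit '0' (value 0) x 2^4 = 0
  Digit '0' (value 0) x 2^3 = 0
  Digit '1' (value 1) x 2^2 = 4
  Digit '1' (value 1) x 2^1 = 2
  Digit '1' (value 1) x 2^0 = 1
Sum = 4615

4615


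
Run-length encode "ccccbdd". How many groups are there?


Input: ccccbdd
Scanning for consecutive runs:
  Group 1: 'c' x 4 (positions 0-3)
  Group 2: 'b' x 1 (positions 4-4)
  Group 3: 'd' x 2 (positions 5-6)
Total groups: 3

3


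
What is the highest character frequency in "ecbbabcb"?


Input: ecbbabcb
Character counts:
  'a': 1
  'b': 4
  'c': 2
  'e': 1
Maximum frequency: 4

4


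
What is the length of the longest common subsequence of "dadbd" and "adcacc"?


LCS of "dadbd" and "adcacc"
DP table:
           a    d    c    a    c    c
      0    0    0    0    0    0    0
  d   0    0    1    1    1    1    1
  a   0    1    1    1    2    2    2
  d   0    1    2    2    2    2    2
  b   0    1    2    2    2    2    2
  d   0    1    2    2    2    2    2
LCS length = dp[5][6] = 2

2


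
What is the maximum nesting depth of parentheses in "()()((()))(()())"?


Input: "()()((()))(()())"
Tracking depth:
  Position 0 '(': depth becomes 1
  Position 1 ')': depth becomes 0
  Position 2 '(': depth becomes 1
  Position 3 ')': depth becomes 0
  Position 4 '(': depth becomes 1
  Position 5 '(': depth becomes 2
  Position 6 '(': depth becomes 3
  Position 7 ')': depth becomes 2
  Position 8 ')': depth becomes 1
  Position 9 ')': depth becomes 0
  Position 10 '(': depth becomes 1
  Position 11 '(': depth becomes 2
  Position 12 ')': depth becomes 1
  Position 13 '(': depth becomes 2
  Position 14 ')': depth becomes 1
  Position 15 ')': depth becomes 0
Maximum depth reached: 3

3


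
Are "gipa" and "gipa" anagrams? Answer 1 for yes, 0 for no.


Strings: "gipa", "gipa"
Sorted first:  agip
Sorted second: agip
Sorted forms match => anagrams

1


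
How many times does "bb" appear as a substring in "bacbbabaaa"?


Searching for "bb" in "bacbbabaaa"
Scanning each position:
  Position 0: "ba" => no
  Position 1: "ac" => no
  Position 2: "cb" => no
  Position 3: "bb" => MATCH
  Position 4: "ba" => no
  Position 5: "ab" => no
  Position 6: "ba" => no
  Position 7: "aa" => no
  Position 8: "aa" => no
Total occurrences: 1

1


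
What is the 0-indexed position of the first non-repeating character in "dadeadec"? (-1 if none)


Input: dadeadec
Character frequencies:
  'a': 2
  'c': 1
  'd': 3
  'e': 2
Scanning left to right for freq == 1:
  Position 0 ('d'): freq=3, skip
  Position 1 ('a'): freq=2, skip
  Position 2 ('d'): freq=3, skip
  Position 3 ('e'): freq=2, skip
  Position 4 ('a'): freq=2, skip
  Position 5 ('d'): freq=3, skip
  Position 6 ('e'): freq=2, skip
  Position 7 ('c'): unique! => answer = 7

7


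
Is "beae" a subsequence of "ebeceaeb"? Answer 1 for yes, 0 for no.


Check if "beae" is a subsequence of "ebeceaeb"
Greedy scan:
  Position 0 ('e'): no match needed
  Position 1 ('b'): matches sub[0] = 'b'
  Position 2 ('e'): matches sub[1] = 'e'
  Position 3 ('c'): no match needed
  Position 4 ('e'): no match needed
  Position 5 ('a'): matches sub[2] = 'a'
  Position 6 ('e'): matches sub[3] = 'e'
  Position 7 ('b'): no match needed
All 4 characters matched => is a subsequence

1


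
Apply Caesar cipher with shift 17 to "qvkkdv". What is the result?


Caesar cipher: shift "qvkkdv" by 17
  'q' (pos 16) + 17 = pos 7 = 'h'
  'v' (pos 21) + 17 = pos 12 = 'm'
  'k' (pos 10) + 17 = pos 1 = 'b'
  'k' (pos 10) + 17 = pos 1 = 'b'
  'd' (pos 3) + 17 = pos 20 = 'u'
  'v' (pos 21) + 17 = pos 12 = 'm'
Result: hmbbum

hmbbum


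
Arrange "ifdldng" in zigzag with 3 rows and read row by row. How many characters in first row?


Zigzag "ifdldng" into 3 rows:
Placing characters:
  'i' => row 0
  'f' => row 1
  'd' => row 2
  'l' => row 1
  'd' => row 0
  'n' => row 1
  'g' => row 2
Rows:
  Row 0: "id"
  Row 1: "fln"
  Row 2: "dg"
First row length: 2

2


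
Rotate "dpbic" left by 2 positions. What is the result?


Input: "dpbic", rotate left by 2
First 2 characters: "dp"
Remaining characters: "bic"
Concatenate remaining + first: "bic" + "dp" = "bicdp"

bicdp


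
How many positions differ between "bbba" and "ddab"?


Comparing "bbba" and "ddab" position by position:
  Position 0: 'b' vs 'd' => DIFFER
  Position 1: 'b' vs 'd' => DIFFER
  Position 2: 'b' vs 'a' => DIFFER
  Position 3: 'a' vs 'b' => DIFFER
Positions that differ: 4

4


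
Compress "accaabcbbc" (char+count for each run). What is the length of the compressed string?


Input: accaabcbbc
Runs:
  'a' x 1 => "a1"
  'c' x 2 => "c2"
  'a' x 2 => "a2"
  'b' x 1 => "b1"
  'c' x 1 => "c1"
  'b' x 2 => "b2"
  'c' x 1 => "c1"
Compressed: "a1c2a2b1c1b2c1"
Compressed length: 14

14


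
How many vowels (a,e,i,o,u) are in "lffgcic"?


Input: lffgcic
Checking each character:
  'l' at position 0: consonant
  'f' at position 1: consonant
  'f' at position 2: consonant
  'g' at position 3: consonant
  'c' at position 4: consonant
  'i' at position 5: vowel (running total: 1)
  'c' at position 6: consonant
Total vowels: 1

1


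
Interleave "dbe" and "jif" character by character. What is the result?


Interleaving "dbe" and "jif":
  Position 0: 'd' from first, 'j' from second => "dj"
  Position 1: 'b' from first, 'i' from second => "bi"
  Position 2: 'e' from first, 'f' from second => "ef"
Result: djbief

djbief


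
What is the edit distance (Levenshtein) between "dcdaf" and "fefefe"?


Computing edit distance: "dcdaf" -> "fefefe"
DP table:
           f    e    f    e    f    e
      0    1    2    3    4    5    6
  d   1    1    2    3    4    5    6
  c   2    2    2    3    4    5    6
  d   3    3    3    3    4    5    6
  a   4    4    4    4    4    5    6
  f   5    4    5    4    5    4    5
Edit distance = dp[5][6] = 5

5


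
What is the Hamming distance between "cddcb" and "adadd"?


Comparing "cddcb" and "adadd" position by position:
  Position 0: 'c' vs 'a' => differ
  Position 1: 'd' vs 'd' => same
  Position 2: 'd' vs 'a' => differ
  Position 3: 'c' vs 'd' => differ
  Position 4: 'b' vs 'd' => differ
Total differences (Hamming distance): 4

4


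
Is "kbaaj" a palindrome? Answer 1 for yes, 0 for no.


Input: kbaaj
Reversed: jaabk
  Compare pos 0 ('k') with pos 4 ('j'): MISMATCH
  Compare pos 1 ('b') with pos 3 ('a'): MISMATCH
Result: not a palindrome

0


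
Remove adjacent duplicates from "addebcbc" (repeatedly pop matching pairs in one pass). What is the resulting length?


Input: addebcbc
Stack-based adjacent duplicate removal:
  Read 'a': push. Stack: a
  Read 'd': push. Stack: ad
  Read 'd': matches stack top 'd' => pop. Stack: a
  Read 'e': push. Stack: ae
  Read 'b': push. Stack: aeb
  Read 'c': push. Stack: aebc
  Read 'b': push. Stack: aebcb
  Read 'c': push. Stack: aebcbc
Final stack: "aebcbc" (length 6)

6


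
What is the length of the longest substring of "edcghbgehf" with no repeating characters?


Input: "edcghbgehf"
Sliding window (track last position of each char):
  Position 0 ('e'): window [0,0] length 1 -- new best
  Position 1 ('d'): window [0,1] length 2 -- new best
  Position 2 ('c'): window [0,2] length 3 -- new best
  Position 3 ('g'): window [0,3] length 4 -- new best
  Position 4 ('h'): window [0,4] length 5 -- new best
  Position 5 ('b'): window [0,5] length 6 -- new best
  Position 6 ('g'): repeat (last at 3), move window start to 4
  Position 6 ('g'): window [4,6] length 3
  Position 7 ('e'): window [4,7] length 4
  Position 8 ('h'): repeat (last at 4), move window start to 5
  Position 8 ('h'): window [5,8] length 4
  Position 9 ('f'): window [5,9] length 5
Longest substring with no repeats: "edcghb" with length 6

6


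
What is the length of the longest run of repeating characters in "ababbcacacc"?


Input: "ababbcacacc"
Scanning for longest run:
  Position 1 ('b'): new char, reset run to 1
  Position 2 ('a'): new char, reset run to 1
  Position 3 ('b'): new char, reset run to 1
  Position 4 ('b'): continues run of 'b', length=2
  Position 5 ('c'): new char, reset run to 1
  Position 6 ('a'): new char, reset run to 1
  Position 7 ('c'): new char, reset run to 1
  Position 8 ('a'): new char, reset run to 1
  Position 9 ('c'): new char, reset run to 1
  Position 10 ('c'): continues run of 'c', length=2
Longest run: 'b' with length 2

2


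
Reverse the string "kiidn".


Input: kiidn
Reading characters right to left:
  Position 4: 'n'
  Position 3: 'd'
  Position 2: 'i'
  Position 1: 'i'
  Position 0: 'k'
Reversed: ndiik

ndiik


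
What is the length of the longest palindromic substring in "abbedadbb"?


Input: "abbedadbb"
Checking substrings for palindromes:
  [4:7] "dad" (len 3) => palindrome
  [1:3] "bb" (len 2) => palindrome
  [7:9] "bb" (len 2) => palindrome
Longest palindromic substring: "dad" with length 3

3


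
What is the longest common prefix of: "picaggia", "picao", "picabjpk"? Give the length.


Words: picaggia, picao, picabjpk
  Position 0: all 'p' => match
  Position 1: all 'i' => match
  Position 2: all 'c' => match
  Position 3: all 'a' => match
  Position 4: ('g', 'o', 'b') => mismatch, stop
LCP = "pica" (length 4)

4


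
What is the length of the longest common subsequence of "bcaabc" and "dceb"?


LCS of "bcaabc" and "dceb"
DP table:
           d    c    e    b
      0    0    0    0    0
  b   0    0    0    0    1
  c   0    0    1    1    1
  a   0    0    1    1    1
  a   0    0    1    1    1
  b   0    0    1    1    2
  c   0    0    1    1    2
LCS length = dp[6][4] = 2

2


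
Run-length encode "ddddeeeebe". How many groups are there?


Input: ddddeeeebe
Scanning for consecutive runs:
  Group 1: 'd' x 4 (positions 0-3)
  Group 2: 'e' x 4 (positions 4-7)
  Group 3: 'b' x 1 (positions 8-8)
  Group 4: 'e' x 1 (positions 9-9)
Total groups: 4

4


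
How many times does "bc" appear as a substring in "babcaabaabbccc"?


Searching for "bc" in "babcaabaabbccc"
Scanning each position:
  Position 0: "ba" => no
  Position 1: "ab" => no
  Position 2: "bc" => MATCH
  Position 3: "ca" => no
  Position 4: "aa" => no
  Position 5: "ab" => no
  Position 6: "ba" => no
  Position 7: "aa" => no
  Position 8: "ab" => no
  Position 9: "bb" => no
  Position 10: "bc" => MATCH
  Position 11: "cc" => no
  Position 12: "cc" => no
Total occurrences: 2

2


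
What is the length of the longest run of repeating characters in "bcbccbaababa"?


Input: "bcbccbaababa"
Scanning for longest run:
  Position 1 ('c'): new char, reset run to 1
  Position 2 ('b'): new char, reset run to 1
  Position 3 ('c'): new char, reset run to 1
  Position 4 ('c'): continues run of 'c', length=2
  Position 5 ('b'): new char, reset run to 1
  Position 6 ('a'): new char, reset run to 1
  Position 7 ('a'): continues run of 'a', length=2
  Position 8 ('b'): new char, reset run to 1
  Position 9 ('a'): new char, reset run to 1
  Position 10 ('b'): new char, reset run to 1
  Position 11 ('a'): new char, reset run to 1
Longest run: 'c' with length 2

2


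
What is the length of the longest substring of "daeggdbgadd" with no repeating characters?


Input: "daeggdbgadd"
Sliding window (track last position of each char):
  Position 0 ('d'): window [0,0] length 1 -- new best
  Position 1 ('a'): window [0,1] length 2 -- new best
  Position 2 ('e'): window [0,2] length 3 -- new best
  Position 3 ('g'): window [0,3] length 4 -- new best
  Position 4 ('g'): repeat (last at 3), move window start to 4
  Position 4 ('g'): window [4,4] length 1
  Position 5 ('d'): window [4,5] length 2
  Position 6 ('b'): window [4,6] length 3
  Position 7 ('g'): repeat (last at 4), move window start to 5
  Position 7 ('g'): window [5,7] length 3
  Position 8 ('a'): window [5,8] length 4
  Position 9 ('d'): repeat (last at 5), move window start to 6
  Position 9 ('d'): window [6,9] length 4
  Position 10 ('d'): repeat (last at 9), move window start to 10
  Position 10 ('d'): window [10,10] length 1
Longest substring with no repeats: "daeg" with length 4

4


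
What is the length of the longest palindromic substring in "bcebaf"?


Input: "bcebaf"
Checking substrings for palindromes:
  No multi-char palindromic substrings found
Longest palindromic substring: "b" with length 1

1


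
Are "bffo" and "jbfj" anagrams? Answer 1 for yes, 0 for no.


Strings: "bffo", "jbfj"
Sorted first:  bffo
Sorted second: bfjj
Differ at position 2: 'f' vs 'j' => not anagrams

0


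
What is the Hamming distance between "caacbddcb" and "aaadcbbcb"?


Comparing "caacbddcb" and "aaadcbbcb" position by position:
  Position 0: 'c' vs 'a' => differ
  Position 1: 'a' vs 'a' => same
  Position 2: 'a' vs 'a' => same
  Position 3: 'c' vs 'd' => differ
  Position 4: 'b' vs 'c' => differ
  Position 5: 'd' vs 'b' => differ
  Position 6: 'd' vs 'b' => differ
  Position 7: 'c' vs 'c' => same
  Position 8: 'b' vs 'b' => same
Total differences (Hamming distance): 5

5


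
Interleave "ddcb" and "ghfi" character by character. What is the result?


Interleaving "ddcb" and "ghfi":
  Position 0: 'd' from first, 'g' from second => "dg"
  Position 1: 'd' from first, 'h' from second => "dh"
  Position 2: 'c' from first, 'f' from second => "cf"
  Position 3: 'b' from first, 'i' from second => "bi"
Result: dgdhcfbi

dgdhcfbi


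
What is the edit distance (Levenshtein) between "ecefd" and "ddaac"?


Computing edit distance: "ecefd" -> "ddaac"
DP table:
           d    d    a    a    c
      0    1    2    3    4    5
  e   1    1    2    3    4    5
  c   2    2    2    3    4    4
  e   3    3    3    3    4    5
  f   4    4    4    4    4    5
  d   5    4    4    5    5    5
Edit distance = dp[5][5] = 5

5


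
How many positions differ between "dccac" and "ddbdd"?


Comparing "dccac" and "ddbdd" position by position:
  Position 0: 'd' vs 'd' => same
  Position 1: 'c' vs 'd' => DIFFER
  Position 2: 'c' vs 'b' => DIFFER
  Position 3: 'a' vs 'd' => DIFFER
  Position 4: 'c' vs 'd' => DIFFER
Positions that differ: 4

4


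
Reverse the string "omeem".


Input: omeem
Reading characters right to left:
  Position 4: 'm'
  Position 3: 'e'
  Position 2: 'e'
  Position 1: 'm'
  Position 0: 'o'
Reversed: meemo

meemo


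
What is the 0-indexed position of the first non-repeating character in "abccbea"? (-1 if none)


Input: abccbea
Character frequencies:
  'a': 2
  'b': 2
  'c': 2
  'e': 1
Scanning left to right for freq == 1:
  Position 0 ('a'): freq=2, skip
  Position 1 ('b'): freq=2, skip
  Position 2 ('c'): freq=2, skip
  Position 3 ('c'): freq=2, skip
  Position 4 ('b'): freq=2, skip
  Position 5 ('e'): unique! => answer = 5

5


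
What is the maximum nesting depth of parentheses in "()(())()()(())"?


Input: "()(())()()(())"
Tracking depth:
  Position 0 '(': depth becomes 1
  Position 1 ')': depth becomes 0
  Position 2 '(': depth becomes 1
  Position 3 '(': depth becomes 2
  Position 4 ')': depth becomes 1
  Position 5 ')': depth becomes 0
  Position 6 '(': depth becomes 1
  Position 7 ')': depth becomes 0
  Position 8 '(': depth becomes 1
  Position 9 ')': depth becomes 0
  Position 10 '(': depth becomes 1
  Position 11 '(': depth becomes 2
  Position 12 ')': depth becomes 1
  Position 13 ')': depth becomes 0
Maximum depth reached: 2

2


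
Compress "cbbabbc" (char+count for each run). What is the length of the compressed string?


Input: cbbabbc
Runs:
  'c' x 1 => "c1"
  'b' x 2 => "b2"
  'a' x 1 => "a1"
  'b' x 2 => "b2"
  'c' x 1 => "c1"
Compressed: "c1b2a1b2c1"
Compressed length: 10

10


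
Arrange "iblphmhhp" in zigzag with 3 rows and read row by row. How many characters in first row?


Zigzag "iblphmhhp" into 3 rows:
Placing characters:
  'i' => row 0
  'b' => row 1
  'l' => row 2
  'p' => row 1
  'h' => row 0
  'm' => row 1
  'h' => row 2
  'h' => row 1
  'p' => row 0
Rows:
  Row 0: "ihp"
  Row 1: "bpmh"
  Row 2: "lh"
First row length: 3

3


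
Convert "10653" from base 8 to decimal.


Input: "10653" in base 8
Positional expansion:
  Digit '1' (value 1) x 8^4 = 4096
  Digit '0' (value 0) x 8^3 = 0
  Digit '6' (value 6) x 8^2 = 384
  Digit '5' (value 5) x 8^1 = 40
  Digit '3' (value 3) x 8^0 = 3
Sum = 4523

4523


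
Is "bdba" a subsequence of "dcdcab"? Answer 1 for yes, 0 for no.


Check if "bdba" is a subsequence of "dcdcab"
Greedy scan:
  Position 0 ('d'): no match needed
  Position 1 ('c'): no match needed
  Position 2 ('d'): no match needed
  Position 3 ('c'): no match needed
  Position 4 ('a'): no match needed
  Position 5 ('b'): matches sub[0] = 'b'
Only matched 1/4 characters => not a subsequence

0


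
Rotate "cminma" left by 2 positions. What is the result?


Input: "cminma", rotate left by 2
First 2 characters: "cm"
Remaining characters: "inma"
Concatenate remaining + first: "inma" + "cm" = "inmacm"

inmacm


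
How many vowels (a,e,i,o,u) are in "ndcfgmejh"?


Input: ndcfgmejh
Checking each character:
  'n' at position 0: consonant
  'd' at position 1: consonant
  'c' at position 2: consonant
  'f' at position 3: consonant
  'g' at position 4: consonant
  'm' at position 5: consonant
  'e' at position 6: vowel (running total: 1)
  'j' at position 7: consonant
  'h' at position 8: consonant
Total vowels: 1

1


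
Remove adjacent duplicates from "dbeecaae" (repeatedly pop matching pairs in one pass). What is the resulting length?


Input: dbeecaae
Stack-based adjacent duplicate removal:
  Read 'd': push. Stack: d
  Read 'b': push. Stack: db
  Read 'e': push. Stack: dbe
  Read 'e': matches stack top 'e' => pop. Stack: db
  Read 'c': push. Stack: dbc
  Read 'a': push. Stack: dbca
  Read 'a': matches stack top 'a' => pop. Stack: dbc
  Read 'e': push. Stack: dbce
Final stack: "dbce" (length 4)

4


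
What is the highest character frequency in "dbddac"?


Input: dbddac
Character counts:
  'a': 1
  'b': 1
  'c': 1
  'd': 3
Maximum frequency: 3

3


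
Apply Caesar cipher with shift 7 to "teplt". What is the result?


Caesar cipher: shift "teplt" by 7
  't' (pos 19) + 7 = pos 0 = 'a'
  'e' (pos 4) + 7 = pos 11 = 'l'
  'p' (pos 15) + 7 = pos 22 = 'w'
  'l' (pos 11) + 7 = pos 18 = 's'
  't' (pos 19) + 7 = pos 0 = 'a'
Result: alwsa

alwsa


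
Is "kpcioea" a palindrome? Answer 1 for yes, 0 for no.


Input: kpcioea
Reversed: aeoicpk
  Compare pos 0 ('k') with pos 6 ('a'): MISMATCH
  Compare pos 1 ('p') with pos 5 ('e'): MISMATCH
  Compare pos 2 ('c') with pos 4 ('o'): MISMATCH
Result: not a palindrome

0


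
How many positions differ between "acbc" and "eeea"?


Comparing "acbc" and "eeea" position by position:
  Position 0: 'a' vs 'e' => DIFFER
  Position 1: 'c' vs 'e' => DIFFER
  Position 2: 'b' vs 'e' => DIFFER
  Position 3: 'c' vs 'a' => DIFFER
Positions that differ: 4

4


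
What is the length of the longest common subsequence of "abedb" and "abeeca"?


LCS of "abedb" and "abeeca"
DP table:
           a    b    e    e    c    a
      0    0    0    0    0    0    0
  a   0    1    1    1    1    1    1
  b   0    1    2    2    2    2    2
  e   0    1    2    3    3    3    3
  d   0    1    2    3    3    3    3
  b   0    1    2    3    3    3    3
LCS length = dp[5][6] = 3

3


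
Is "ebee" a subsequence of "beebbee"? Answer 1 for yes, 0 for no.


Check if "ebee" is a subsequence of "beebbee"
Greedy scan:
  Position 0 ('b'): no match needed
  Position 1 ('e'): matches sub[0] = 'e'
  Position 2 ('e'): no match needed
  Position 3 ('b'): matches sub[1] = 'b'
  Position 4 ('b'): no match needed
  Position 5 ('e'): matches sub[2] = 'e'
  Position 6 ('e'): matches sub[3] = 'e'
All 4 characters matched => is a subsequence

1
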